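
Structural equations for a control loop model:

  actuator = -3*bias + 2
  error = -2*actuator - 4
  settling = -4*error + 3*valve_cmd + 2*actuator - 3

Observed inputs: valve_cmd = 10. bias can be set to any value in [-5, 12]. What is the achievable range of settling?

Substituting into the error equation gives error = 6*bias - 8.
So settling = -30*bias + 63.
Linear in bias, so extremes are at the endpoints: bias = -5 gives settling = 213; bias = 12 gives settling = -297.

-297 to 213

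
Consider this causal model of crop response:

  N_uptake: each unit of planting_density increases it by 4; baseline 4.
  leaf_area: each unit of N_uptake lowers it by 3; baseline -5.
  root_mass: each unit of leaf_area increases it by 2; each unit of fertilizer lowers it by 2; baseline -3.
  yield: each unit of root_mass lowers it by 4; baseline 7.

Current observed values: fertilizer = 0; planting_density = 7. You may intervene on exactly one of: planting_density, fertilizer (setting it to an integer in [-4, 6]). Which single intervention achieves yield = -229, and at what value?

set planting_density = -4

Intervening on planting_density: with other inputs at their observed values, yield = 96*planting_density + 155. Solving for -229 gives planting_density = -4, within [-4, 6].
Intervening on fertilizer: yield = 8*fertilizer + 827. Reaching -229 requires fertilizer = -132, outside [-4, 6].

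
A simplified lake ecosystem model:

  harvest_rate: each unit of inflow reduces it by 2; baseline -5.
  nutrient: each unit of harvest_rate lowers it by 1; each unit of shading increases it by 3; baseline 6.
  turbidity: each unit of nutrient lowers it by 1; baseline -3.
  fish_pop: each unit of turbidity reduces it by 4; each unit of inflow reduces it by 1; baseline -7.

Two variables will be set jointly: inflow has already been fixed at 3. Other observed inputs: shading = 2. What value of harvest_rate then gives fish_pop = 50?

harvest_rate = 0

With inflow held at 3:
Intervening on harvest_rate fixes its value directly, overriding its dependence on inflow.
Substituting into the nutrient equation gives nutrient = -harvest_rate + 12.
This gives turbidity = harvest_rate - 15.
Substituting into the fish_pop equation gives fish_pop = -4*harvest_rate + 50.
Solve -4*harvest_rate + 50 = 50: harvest_rate = (50 - 50) / -4 = 0.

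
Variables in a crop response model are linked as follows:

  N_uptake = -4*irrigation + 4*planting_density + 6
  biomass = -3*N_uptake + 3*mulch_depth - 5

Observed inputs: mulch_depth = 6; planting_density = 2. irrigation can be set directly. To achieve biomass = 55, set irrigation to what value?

Substituting into the N_uptake equation gives N_uptake = -4*irrigation + 14.
This gives biomass = 12*irrigation - 29.
Solve 12*irrigation - 29 = 55: irrigation = (55 + 29) / 12 = 7.

irrigation = 7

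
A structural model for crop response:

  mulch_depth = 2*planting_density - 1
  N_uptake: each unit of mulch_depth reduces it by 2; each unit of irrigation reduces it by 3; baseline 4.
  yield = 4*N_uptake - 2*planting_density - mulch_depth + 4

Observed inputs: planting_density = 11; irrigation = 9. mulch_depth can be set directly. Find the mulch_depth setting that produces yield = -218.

Intervening on mulch_depth fixes its value directly, overriding its dependence on planting_density.
Substituting into the N_uptake equation gives N_uptake = -2*mulch_depth - 23.
Substituting into the yield equation gives yield = -9*mulch_depth - 110.
Solve -9*mulch_depth - 110 = -218: mulch_depth = (-218 + 110) / -9 = 12.

mulch_depth = 12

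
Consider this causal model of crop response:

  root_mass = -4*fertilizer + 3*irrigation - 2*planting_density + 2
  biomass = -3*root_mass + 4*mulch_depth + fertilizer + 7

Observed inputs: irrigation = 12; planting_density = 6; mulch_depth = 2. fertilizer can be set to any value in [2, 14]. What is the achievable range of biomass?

-37 to 119

Substituting into the root_mass equation gives root_mass = -4*fertilizer + 26.
Substituting into the biomass equation gives biomass = 13*fertilizer - 63.
Linear in fertilizer, so extremes are at the endpoints: fertilizer = 2 gives biomass = -37; fertilizer = 14 gives biomass = 119.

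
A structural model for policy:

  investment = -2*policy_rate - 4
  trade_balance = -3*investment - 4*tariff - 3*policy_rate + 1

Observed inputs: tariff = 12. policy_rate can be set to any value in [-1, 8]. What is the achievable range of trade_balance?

Substituting into the trade_balance equation gives trade_balance = 3*policy_rate - 35.
Linear in policy_rate, so extremes are at the endpoints: policy_rate = -1 gives trade_balance = -38; policy_rate = 8 gives trade_balance = -11.

-38 to -11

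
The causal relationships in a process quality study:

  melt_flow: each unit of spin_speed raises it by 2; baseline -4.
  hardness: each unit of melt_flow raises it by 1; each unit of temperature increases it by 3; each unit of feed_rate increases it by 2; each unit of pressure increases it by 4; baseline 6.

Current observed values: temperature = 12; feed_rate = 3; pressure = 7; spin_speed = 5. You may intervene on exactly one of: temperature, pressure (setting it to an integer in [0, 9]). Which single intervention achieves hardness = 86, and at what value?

set pressure = 8

Intervening on temperature: hardness = 3*temperature + 46. Reaching 86 requires temperature = 40/3, not an integer.
Intervening on pressure: with other inputs at their observed values, hardness = 4*pressure + 54. Solving for 86 gives pressure = 8, within [0, 9].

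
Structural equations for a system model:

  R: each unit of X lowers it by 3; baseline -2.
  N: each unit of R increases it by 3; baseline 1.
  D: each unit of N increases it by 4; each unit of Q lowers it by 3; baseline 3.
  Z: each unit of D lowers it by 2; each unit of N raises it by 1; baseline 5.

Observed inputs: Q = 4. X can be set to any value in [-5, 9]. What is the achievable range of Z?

Substituting into the N equation gives N = -9*X - 5.
Substituting into the D equation gives D = -36*X - 29.
Substituting into the Z equation gives Z = 63*X + 58.
Linear in X, so extremes are at the endpoints: X = -5 gives Z = -257; X = 9 gives Z = 625.

-257 to 625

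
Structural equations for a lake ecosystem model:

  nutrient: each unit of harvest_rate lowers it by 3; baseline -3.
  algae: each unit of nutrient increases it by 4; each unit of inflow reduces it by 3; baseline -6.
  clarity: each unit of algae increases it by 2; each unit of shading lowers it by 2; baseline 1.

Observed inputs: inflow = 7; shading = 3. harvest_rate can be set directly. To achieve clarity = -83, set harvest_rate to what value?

harvest_rate = 0

Substituting into the algae equation gives algae = -12*harvest_rate - 39.
Substituting into the clarity equation gives clarity = -24*harvest_rate - 83.
Solve -24*harvest_rate - 83 = -83: harvest_rate = (-83 + 83) / -24 = 0.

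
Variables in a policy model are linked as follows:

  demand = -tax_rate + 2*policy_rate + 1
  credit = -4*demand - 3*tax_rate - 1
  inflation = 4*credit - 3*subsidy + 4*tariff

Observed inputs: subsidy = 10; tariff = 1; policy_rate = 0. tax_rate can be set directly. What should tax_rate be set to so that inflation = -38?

tax_rate = 2

Substituting into the demand equation gives demand = -tax_rate + 1.
This gives credit = tax_rate - 5.
This gives inflation = 4*tax_rate - 46.
Solve 4*tax_rate - 46 = -38: tax_rate = (-38 + 46) / 4 = 2.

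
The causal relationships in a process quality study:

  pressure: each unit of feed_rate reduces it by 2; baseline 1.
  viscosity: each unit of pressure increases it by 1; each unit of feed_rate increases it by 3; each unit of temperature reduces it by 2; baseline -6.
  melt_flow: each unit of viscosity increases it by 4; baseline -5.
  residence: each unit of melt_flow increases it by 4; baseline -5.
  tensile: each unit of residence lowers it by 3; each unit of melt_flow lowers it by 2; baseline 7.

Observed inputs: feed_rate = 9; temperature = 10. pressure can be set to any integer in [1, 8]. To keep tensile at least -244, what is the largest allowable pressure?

Intervening on pressure fixes its value directly, overriding its dependence on feed_rate.
Substituting into the viscosity equation gives viscosity = pressure + 1.
Substituting into the melt_flow equation gives melt_flow = 4*pressure - 1.
Substituting into the residence equation gives residence = 16*pressure - 9.
Substituting into the tensile equation gives tensile = -56*pressure + 36.
Require -56*pressure + 36 ≥ -244, so pressure ≤ 5.
The largest integer in [1, 8] satisfying this is 5.

pressure = 5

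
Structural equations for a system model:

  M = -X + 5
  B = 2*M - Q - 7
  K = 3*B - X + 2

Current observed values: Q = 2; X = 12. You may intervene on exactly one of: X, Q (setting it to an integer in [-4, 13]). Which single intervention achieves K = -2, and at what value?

set X = 1

Intervening on X: with other inputs at their observed values, K = -7*X + 5. Solving for -2 gives X = 1, within [-4, 13].
Intervening on Q: K = -3*Q - 73. Reaching -2 requires Q = -71/3, not an integer.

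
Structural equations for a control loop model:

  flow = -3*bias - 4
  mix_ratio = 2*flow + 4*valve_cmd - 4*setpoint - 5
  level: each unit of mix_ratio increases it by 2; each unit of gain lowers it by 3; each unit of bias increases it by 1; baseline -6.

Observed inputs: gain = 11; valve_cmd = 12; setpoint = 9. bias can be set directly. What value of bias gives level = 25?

bias = -6

Substituting into the mix_ratio equation gives mix_ratio = -6*bias - 1.
Substituting into the level equation gives level = -11*bias - 41.
Solve -11*bias - 41 = 25: bias = (25 + 41) / -11 = -6.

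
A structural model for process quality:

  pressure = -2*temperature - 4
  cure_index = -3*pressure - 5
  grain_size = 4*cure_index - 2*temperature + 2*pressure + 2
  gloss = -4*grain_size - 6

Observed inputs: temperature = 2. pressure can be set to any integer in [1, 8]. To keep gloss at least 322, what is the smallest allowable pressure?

Intervening on pressure fixes its value directly, overriding its dependence on temperature.
Substituting into the grain_size equation gives grain_size = -10*pressure - 22.
Substituting into the gloss equation gives gloss = 40*pressure + 82.
Require 40*pressure + 82 ≥ 322, so pressure ≥ 6.
The smallest integer in [1, 8] satisfying this is 6.

pressure = 6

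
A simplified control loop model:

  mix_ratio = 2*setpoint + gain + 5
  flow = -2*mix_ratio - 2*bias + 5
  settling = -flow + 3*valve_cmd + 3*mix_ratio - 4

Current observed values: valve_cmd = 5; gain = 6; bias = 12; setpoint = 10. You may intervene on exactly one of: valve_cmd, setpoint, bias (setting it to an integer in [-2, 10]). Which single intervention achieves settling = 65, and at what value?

Intervening on valve_cmd: settling = 3*valve_cmd + 170. Reaching 65 requires valve_cmd = -35, outside [-2, 10].
Intervening on setpoint: with other inputs at their observed values, settling = 10*setpoint + 85. Solving for 65 gives setpoint = -2, within [-2, 10].
Intervening on bias: settling = 2*bias + 161. Reaching 65 requires bias = -48, outside [-2, 10].

set setpoint = -2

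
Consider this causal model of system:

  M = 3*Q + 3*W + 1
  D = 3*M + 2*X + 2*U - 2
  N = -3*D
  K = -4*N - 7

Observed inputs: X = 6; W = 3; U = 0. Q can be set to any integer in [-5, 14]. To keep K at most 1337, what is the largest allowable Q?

Substituting into the M equation gives M = 3*Q + 10.
Substituting into the D equation gives D = 9*Q + 40.
Substituting into the N equation gives N = -27*Q - 120.
Substituting into the K equation gives K = 108*Q + 473.
Require 108*Q + 473 ≤ 1337, so Q ≤ 8.
The largest integer in [-5, 14] satisfying this is 8.

Q = 8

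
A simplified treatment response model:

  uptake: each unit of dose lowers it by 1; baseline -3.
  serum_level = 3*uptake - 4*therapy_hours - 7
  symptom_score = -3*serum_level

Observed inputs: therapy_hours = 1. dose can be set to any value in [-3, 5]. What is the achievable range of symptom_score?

Substituting into the serum_level equation gives serum_level = -3*dose - 20.
symptom_score becomes 9*dose + 60.
Linear in dose, so extremes are at the endpoints: dose = -3 gives symptom_score = 33; dose = 5 gives symptom_score = 105.

33 to 105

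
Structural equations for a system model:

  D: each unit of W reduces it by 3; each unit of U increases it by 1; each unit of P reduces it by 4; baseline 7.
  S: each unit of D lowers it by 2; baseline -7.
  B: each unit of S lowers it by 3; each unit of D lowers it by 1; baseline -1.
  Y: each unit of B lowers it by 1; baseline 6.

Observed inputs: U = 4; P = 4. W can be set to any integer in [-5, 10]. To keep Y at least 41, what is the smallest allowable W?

W = 2

Substituting into the D equation gives D = -3*W - 5.
Substituting into the S equation gives S = 6*W + 3.
B becomes -15*W - 5.
This gives Y = 15*W + 11.
Require 15*W + 11 ≥ 41, so W ≥ 2.
The smallest integer in [-5, 10] satisfying this is 2.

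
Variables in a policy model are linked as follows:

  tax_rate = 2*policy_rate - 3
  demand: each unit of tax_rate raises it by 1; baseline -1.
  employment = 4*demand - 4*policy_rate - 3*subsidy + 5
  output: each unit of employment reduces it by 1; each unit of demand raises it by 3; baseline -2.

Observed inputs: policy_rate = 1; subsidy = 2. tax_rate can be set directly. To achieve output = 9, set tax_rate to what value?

tax_rate = -5

Intervening on tax_rate fixes its value directly, overriding its dependence on policy_rate.
Substituting into the employment equation gives employment = 4*tax_rate - 9.
Substituting into the output equation gives output = -tax_rate + 4.
Solve -tax_rate + 4 = 9: tax_rate = (9 - 4) / -1 = -5.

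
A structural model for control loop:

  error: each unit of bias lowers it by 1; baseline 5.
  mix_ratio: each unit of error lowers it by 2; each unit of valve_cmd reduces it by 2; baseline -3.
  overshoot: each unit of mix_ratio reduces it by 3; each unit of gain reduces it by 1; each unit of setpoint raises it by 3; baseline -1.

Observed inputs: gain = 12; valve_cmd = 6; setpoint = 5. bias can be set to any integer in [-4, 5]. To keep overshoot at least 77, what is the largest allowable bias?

Substituting into the mix_ratio equation gives mix_ratio = 2*bias - 25.
So overshoot = -6*bias + 77.
Require -6*bias + 77 ≥ 77, so bias ≤ 0.
The largest integer in [-4, 5] satisfying this is 0.

bias = 0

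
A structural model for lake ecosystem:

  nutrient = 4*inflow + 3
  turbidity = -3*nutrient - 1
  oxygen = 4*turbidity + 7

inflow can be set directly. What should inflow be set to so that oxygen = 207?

inflow = -5

Substituting into the turbidity equation gives turbidity = -12*inflow - 10.
So oxygen = -48*inflow - 33.
Solve -48*inflow - 33 = 207: inflow = (207 + 33) / -48 = -5.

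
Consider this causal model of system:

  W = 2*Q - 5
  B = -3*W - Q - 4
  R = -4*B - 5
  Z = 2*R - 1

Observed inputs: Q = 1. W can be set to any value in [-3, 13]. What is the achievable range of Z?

-43 to 341

Intervening on W fixes its value directly, overriding its dependence on Q.
Substituting into the B equation gives B = -3*W - 5.
This gives R = 12*W + 15.
Z becomes 24*W + 29.
Linear in W, so extremes are at the endpoints: W = -3 gives Z = -43; W = 13 gives Z = 341.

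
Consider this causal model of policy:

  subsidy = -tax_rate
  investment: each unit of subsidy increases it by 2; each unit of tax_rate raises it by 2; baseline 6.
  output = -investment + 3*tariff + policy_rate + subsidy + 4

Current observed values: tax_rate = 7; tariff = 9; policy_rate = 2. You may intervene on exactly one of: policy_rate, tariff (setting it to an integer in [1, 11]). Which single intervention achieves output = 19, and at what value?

Intervening on policy_rate: with other inputs at their observed values, output = policy_rate + 18. Solving for 19 gives policy_rate = 1, within [1, 11].
Intervening on tariff: output = 3*tariff - 7. Reaching 19 requires tariff = 26/3, not an integer.

set policy_rate = 1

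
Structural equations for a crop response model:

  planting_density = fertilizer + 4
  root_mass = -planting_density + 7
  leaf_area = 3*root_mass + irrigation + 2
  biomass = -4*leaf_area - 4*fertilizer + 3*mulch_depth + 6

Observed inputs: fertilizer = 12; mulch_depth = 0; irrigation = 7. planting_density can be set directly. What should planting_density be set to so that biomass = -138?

planting_density = 2

Intervening on planting_density fixes its value directly, overriding its dependence on fertilizer.
Substituting into the leaf_area equation gives leaf_area = -3*planting_density + 30.
This gives biomass = 12*planting_density - 162.
Solve 12*planting_density - 162 = -138: planting_density = (-138 + 162) / 12 = 2.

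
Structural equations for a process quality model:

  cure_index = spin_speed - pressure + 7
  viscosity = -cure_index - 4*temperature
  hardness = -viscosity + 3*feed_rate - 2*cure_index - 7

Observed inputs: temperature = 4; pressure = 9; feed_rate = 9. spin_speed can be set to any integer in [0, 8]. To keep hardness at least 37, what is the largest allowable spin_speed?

spin_speed = 1

Substituting into the cure_index equation gives cure_index = spin_speed - 2.
Substituting into the viscosity equation gives viscosity = -spin_speed - 14.
Substituting into the hardness equation gives hardness = -spin_speed + 38.
Require -spin_speed + 38 ≥ 37, so spin_speed ≤ 1.
The largest integer in [0, 8] satisfying this is 1.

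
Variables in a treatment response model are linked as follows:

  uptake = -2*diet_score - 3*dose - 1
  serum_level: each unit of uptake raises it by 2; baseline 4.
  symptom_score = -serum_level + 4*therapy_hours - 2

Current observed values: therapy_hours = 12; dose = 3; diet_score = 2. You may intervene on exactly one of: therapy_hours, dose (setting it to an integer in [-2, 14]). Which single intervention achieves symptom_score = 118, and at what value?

Intervening on therapy_hours: symptom_score = 4*therapy_hours + 22. Reaching 118 requires therapy_hours = 24, outside [-2, 14].
Intervening on dose: with other inputs at their observed values, symptom_score = 6*dose + 52. Solving for 118 gives dose = 11, within [-2, 14].

set dose = 11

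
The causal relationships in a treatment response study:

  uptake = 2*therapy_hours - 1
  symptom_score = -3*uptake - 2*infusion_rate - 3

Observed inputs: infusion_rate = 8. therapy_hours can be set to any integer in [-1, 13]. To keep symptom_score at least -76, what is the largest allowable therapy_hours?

Substituting into the symptom_score equation gives symptom_score = -6*therapy_hours - 16.
Require -6*therapy_hours - 16 ≥ -76, so therapy_hours ≤ 10.
The largest integer in [-1, 13] satisfying this is 10.

therapy_hours = 10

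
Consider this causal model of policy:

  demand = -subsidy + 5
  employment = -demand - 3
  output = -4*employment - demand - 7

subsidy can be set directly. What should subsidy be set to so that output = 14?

subsidy = 2

Substituting into the employment equation gives employment = subsidy - 8.
Substituting into the output equation gives output = -3*subsidy + 20.
Solve -3*subsidy + 20 = 14: subsidy = (14 - 20) / -3 = 2.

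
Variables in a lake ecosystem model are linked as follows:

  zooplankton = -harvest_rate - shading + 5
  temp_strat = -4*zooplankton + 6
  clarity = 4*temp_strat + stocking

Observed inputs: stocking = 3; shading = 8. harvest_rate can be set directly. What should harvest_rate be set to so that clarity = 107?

harvest_rate = 2

Substituting into the zooplankton equation gives zooplankton = -harvest_rate - 3.
temp_strat becomes 4*harvest_rate + 18.
clarity becomes 16*harvest_rate + 75.
Solve 16*harvest_rate + 75 = 107: harvest_rate = (107 - 75) / 16 = 2.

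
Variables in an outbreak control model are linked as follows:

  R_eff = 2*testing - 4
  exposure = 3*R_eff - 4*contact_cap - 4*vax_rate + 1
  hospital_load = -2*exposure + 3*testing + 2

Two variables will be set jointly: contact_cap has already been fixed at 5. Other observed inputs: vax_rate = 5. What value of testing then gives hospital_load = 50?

testing = 6

With contact_cap held at 5:
Substituting into the exposure equation gives exposure = 6*testing - 51.
Substituting into the hospital_load equation gives hospital_load = -9*testing + 104.
Solve -9*testing + 104 = 50: testing = (50 - 104) / -9 = 6.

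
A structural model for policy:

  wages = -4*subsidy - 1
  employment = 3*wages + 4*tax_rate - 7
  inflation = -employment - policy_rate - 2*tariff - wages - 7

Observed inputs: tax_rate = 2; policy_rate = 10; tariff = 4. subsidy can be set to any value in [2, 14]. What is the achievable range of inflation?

10 to 202

Substituting into the employment equation gives employment = -12*subsidy - 2.
Substituting into the inflation equation gives inflation = 16*subsidy - 22.
Linear in subsidy, so extremes are at the endpoints: subsidy = 2 gives inflation = 10; subsidy = 14 gives inflation = 202.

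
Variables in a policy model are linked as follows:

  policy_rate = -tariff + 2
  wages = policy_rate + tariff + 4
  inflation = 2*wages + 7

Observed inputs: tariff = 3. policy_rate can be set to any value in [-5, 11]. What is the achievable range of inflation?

Intervening on policy_rate fixes its value directly, overriding its dependence on tariff.
Substituting into the wages equation gives wages = policy_rate + 7.
Substituting into the inflation equation gives inflation = 2*policy_rate + 21.
Linear in policy_rate, so extremes are at the endpoints: policy_rate = -5 gives inflation = 11; policy_rate = 11 gives inflation = 43.

11 to 43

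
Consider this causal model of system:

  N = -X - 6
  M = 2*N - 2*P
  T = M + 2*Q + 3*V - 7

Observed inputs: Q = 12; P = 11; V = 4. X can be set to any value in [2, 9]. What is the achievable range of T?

-23 to -9

Substituting into the M equation gives M = -2*X - 34.
Substituting into the T equation gives T = -2*X - 5.
Linear in X, so extremes are at the endpoints: X = 2 gives T = -9; X = 9 gives T = -23.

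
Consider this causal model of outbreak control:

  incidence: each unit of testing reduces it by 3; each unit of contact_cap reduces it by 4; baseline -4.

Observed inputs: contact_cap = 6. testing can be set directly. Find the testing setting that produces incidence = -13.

testing = -5

Substituting into the incidence equation gives incidence = -3*testing - 28.
Solve -3*testing - 28 = -13: testing = (-13 + 28) / -3 = -5.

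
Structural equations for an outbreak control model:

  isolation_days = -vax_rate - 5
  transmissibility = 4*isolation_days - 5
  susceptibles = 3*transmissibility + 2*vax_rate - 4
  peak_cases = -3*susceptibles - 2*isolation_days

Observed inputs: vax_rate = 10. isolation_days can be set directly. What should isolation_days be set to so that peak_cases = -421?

Intervening on isolation_days fixes its value directly, overriding its dependence on vax_rate.
Substituting into the susceptibles equation gives susceptibles = 12*isolation_days + 1.
This gives peak_cases = -38*isolation_days - 3.
Solve -38*isolation_days - 3 = -421: isolation_days = (-421 + 3) / -38 = 11.

isolation_days = 11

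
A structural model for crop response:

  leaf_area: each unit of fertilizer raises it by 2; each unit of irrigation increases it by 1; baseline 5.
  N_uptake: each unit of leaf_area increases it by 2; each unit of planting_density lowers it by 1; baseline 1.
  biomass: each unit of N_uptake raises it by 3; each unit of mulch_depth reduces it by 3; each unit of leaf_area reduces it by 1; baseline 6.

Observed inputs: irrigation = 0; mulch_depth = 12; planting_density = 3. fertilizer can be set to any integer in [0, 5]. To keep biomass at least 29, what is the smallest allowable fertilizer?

Substituting into the leaf_area equation gives leaf_area = 2*fertilizer + 5.
N_uptake becomes 4*fertilizer + 8.
So biomass = 10*fertilizer - 11.
Require 10*fertilizer - 11 ≥ 29, so fertilizer ≥ 4.
The smallest integer in [0, 5] satisfying this is 4.

fertilizer = 4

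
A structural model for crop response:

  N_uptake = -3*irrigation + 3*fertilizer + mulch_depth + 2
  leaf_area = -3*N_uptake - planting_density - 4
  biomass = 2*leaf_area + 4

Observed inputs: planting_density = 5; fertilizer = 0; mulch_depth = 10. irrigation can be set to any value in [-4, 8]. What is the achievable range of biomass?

-158 to 58

Substituting into the N_uptake equation gives N_uptake = -3*irrigation + 12.
Substituting into the leaf_area equation gives leaf_area = 9*irrigation - 45.
This gives biomass = 18*irrigation - 86.
Linear in irrigation, so extremes are at the endpoints: irrigation = -4 gives biomass = -158; irrigation = 8 gives biomass = 58.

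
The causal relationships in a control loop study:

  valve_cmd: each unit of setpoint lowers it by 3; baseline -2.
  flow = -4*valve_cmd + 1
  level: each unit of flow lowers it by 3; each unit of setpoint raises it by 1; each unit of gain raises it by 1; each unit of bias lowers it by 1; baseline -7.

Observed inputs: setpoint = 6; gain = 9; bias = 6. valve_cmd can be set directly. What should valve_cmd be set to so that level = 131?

valve_cmd = 11

Intervening on valve_cmd fixes its value directly, overriding its dependence on setpoint.
Substituting into the level equation gives level = 12*valve_cmd - 1.
Solve 12*valve_cmd - 1 = 131: valve_cmd = (131 + 1) / 12 = 11.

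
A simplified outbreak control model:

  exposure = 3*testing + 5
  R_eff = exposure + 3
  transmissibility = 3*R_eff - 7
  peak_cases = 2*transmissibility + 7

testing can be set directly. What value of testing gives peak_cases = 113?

testing = 4

Substituting into the R_eff equation gives R_eff = 3*testing + 8.
So transmissibility = 9*testing + 17.
So peak_cases = 18*testing + 41.
Solve 18*testing + 41 = 113: testing = (113 - 41) / 18 = 4.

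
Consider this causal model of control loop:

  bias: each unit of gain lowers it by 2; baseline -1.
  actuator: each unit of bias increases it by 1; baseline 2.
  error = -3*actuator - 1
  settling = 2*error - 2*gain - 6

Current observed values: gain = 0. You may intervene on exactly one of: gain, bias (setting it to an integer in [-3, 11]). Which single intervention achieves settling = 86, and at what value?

set gain = 10

Intervening on gain: with other inputs at their observed values, settling = 10*gain - 14. Solving for 86 gives gain = 10, within [-3, 11].
Intervening on bias: settling = -6*bias - 20. Reaching 86 requires bias = -53/3, not an integer.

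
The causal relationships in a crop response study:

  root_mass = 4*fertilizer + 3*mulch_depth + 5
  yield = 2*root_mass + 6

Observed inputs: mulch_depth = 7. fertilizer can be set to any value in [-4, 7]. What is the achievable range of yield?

Substituting into the root_mass equation gives root_mass = 4*fertilizer + 26.
Substituting into the yield equation gives yield = 8*fertilizer + 58.
Linear in fertilizer, so extremes are at the endpoints: fertilizer = -4 gives yield = 26; fertilizer = 7 gives yield = 114.

26 to 114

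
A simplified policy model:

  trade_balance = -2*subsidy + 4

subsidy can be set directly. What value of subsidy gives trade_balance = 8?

Solve -2*subsidy + 4 = 8: subsidy = (8 - 4) / -2 = -2.

subsidy = -2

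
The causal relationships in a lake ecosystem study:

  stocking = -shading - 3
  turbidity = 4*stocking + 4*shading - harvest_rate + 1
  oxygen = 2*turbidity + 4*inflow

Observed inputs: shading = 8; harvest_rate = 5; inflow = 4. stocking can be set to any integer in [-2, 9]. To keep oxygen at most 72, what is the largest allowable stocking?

Intervening on stocking fixes its value directly, overriding its dependence on shading.
Substituting into the turbidity equation gives turbidity = 4*stocking + 28.
So oxygen = 8*stocking + 72.
Require 8*stocking + 72 ≤ 72, so stocking ≤ 0.
The largest integer in [-2, 9] satisfying this is 0.

stocking = 0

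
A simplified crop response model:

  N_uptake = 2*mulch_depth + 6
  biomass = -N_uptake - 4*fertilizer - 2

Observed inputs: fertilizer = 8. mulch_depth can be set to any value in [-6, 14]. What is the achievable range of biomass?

Substituting into the biomass equation gives biomass = -2*mulch_depth - 40.
Linear in mulch_depth, so extremes are at the endpoints: mulch_depth = -6 gives biomass = -28; mulch_depth = 14 gives biomass = -68.

-68 to -28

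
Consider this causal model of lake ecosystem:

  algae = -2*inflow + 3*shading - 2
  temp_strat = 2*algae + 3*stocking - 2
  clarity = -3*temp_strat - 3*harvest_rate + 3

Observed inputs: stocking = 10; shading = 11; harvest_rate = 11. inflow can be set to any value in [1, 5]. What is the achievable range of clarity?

-288 to -240

Substituting into the algae equation gives algae = -2*inflow + 31.
Substituting into the temp_strat equation gives temp_strat = -4*inflow + 90.
clarity becomes 12*inflow - 300.
Linear in inflow, so extremes are at the endpoints: inflow = 1 gives clarity = -288; inflow = 5 gives clarity = -240.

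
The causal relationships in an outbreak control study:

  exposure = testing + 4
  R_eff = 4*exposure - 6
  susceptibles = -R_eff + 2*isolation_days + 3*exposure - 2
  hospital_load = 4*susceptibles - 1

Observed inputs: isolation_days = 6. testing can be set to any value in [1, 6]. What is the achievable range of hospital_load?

Substituting into the R_eff equation gives R_eff = 4*testing + 10.
Substituting into the susceptibles equation gives susceptibles = -testing + 12.
This gives hospital_load = -4*testing + 47.
Linear in testing, so extremes are at the endpoints: testing = 1 gives hospital_load = 43; testing = 6 gives hospital_load = 23.

23 to 43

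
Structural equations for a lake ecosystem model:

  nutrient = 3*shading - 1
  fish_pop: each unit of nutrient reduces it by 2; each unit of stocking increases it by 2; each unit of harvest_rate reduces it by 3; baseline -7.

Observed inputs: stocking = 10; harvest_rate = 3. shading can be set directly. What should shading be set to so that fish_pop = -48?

Substituting into the fish_pop equation gives fish_pop = -6*shading + 6.
Solve -6*shading + 6 = -48: shading = (-48 - 6) / -6 = 9.

shading = 9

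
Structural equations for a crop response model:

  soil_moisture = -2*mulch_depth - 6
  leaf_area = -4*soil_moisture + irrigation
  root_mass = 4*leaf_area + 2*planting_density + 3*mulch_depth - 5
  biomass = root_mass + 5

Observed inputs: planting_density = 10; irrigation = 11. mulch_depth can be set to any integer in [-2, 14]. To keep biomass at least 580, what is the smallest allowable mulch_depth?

Substituting into the leaf_area equation gives leaf_area = 8*mulch_depth + 35.
So root_mass = 35*mulch_depth + 155.
Substituting into the biomass equation gives biomass = 35*mulch_depth + 160.
Require 35*mulch_depth + 160 ≥ 580, so mulch_depth ≥ 12.
The smallest integer in [-2, 14] satisfying this is 12.

mulch_depth = 12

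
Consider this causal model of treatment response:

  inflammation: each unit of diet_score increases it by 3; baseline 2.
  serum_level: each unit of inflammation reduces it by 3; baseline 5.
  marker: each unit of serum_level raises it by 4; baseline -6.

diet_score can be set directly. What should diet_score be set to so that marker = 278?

diet_score = -8

Substituting into the serum_level equation gives serum_level = -9*diet_score - 1.
Substituting into the marker equation gives marker = -36*diet_score - 10.
Solve -36*diet_score - 10 = 278: diet_score = (278 + 10) / -36 = -8.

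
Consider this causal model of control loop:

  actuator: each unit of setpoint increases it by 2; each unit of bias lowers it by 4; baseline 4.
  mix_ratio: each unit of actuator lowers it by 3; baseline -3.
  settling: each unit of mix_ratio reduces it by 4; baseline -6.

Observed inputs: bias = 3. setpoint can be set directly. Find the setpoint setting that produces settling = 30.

setpoint = 5

Substituting into the actuator equation gives actuator = 2*setpoint - 8.
Substituting into the mix_ratio equation gives mix_ratio = -6*setpoint + 21.
Substituting into the settling equation gives settling = 24*setpoint - 90.
Solve 24*setpoint - 90 = 30: setpoint = (30 + 90) / 24 = 5.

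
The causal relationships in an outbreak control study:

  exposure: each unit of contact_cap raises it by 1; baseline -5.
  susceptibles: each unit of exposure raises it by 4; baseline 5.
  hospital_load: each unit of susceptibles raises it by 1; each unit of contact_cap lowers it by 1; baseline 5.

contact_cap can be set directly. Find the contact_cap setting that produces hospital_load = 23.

Substituting into the susceptibles equation gives susceptibles = 4*contact_cap - 15.
Substituting into the hospital_load equation gives hospital_load = 3*contact_cap - 10.
Solve 3*contact_cap - 10 = 23: contact_cap = (23 + 10) / 3 = 11.

contact_cap = 11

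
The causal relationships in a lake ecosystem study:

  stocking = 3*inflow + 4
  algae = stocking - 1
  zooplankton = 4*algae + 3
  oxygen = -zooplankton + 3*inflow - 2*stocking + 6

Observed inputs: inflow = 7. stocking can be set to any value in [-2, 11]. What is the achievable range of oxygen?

-38 to 40

Intervening on stocking fixes its value directly, overriding its dependence on inflow.
Substituting into the zooplankton equation gives zooplankton = 4*stocking - 1.
Substituting into the oxygen equation gives oxygen = -6*stocking + 28.
Linear in stocking, so extremes are at the endpoints: stocking = -2 gives oxygen = 40; stocking = 11 gives oxygen = -38.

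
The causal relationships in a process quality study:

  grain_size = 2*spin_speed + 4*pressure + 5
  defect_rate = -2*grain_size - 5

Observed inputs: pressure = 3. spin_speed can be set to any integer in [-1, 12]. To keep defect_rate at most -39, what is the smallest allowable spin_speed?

Substituting into the grain_size equation gives grain_size = 2*spin_speed + 17.
Substituting into the defect_rate equation gives defect_rate = -4*spin_speed - 39.
Require -4*spin_speed - 39 ≤ -39, so spin_speed ≥ 0.
The smallest integer in [-1, 12] satisfying this is 0.

spin_speed = 0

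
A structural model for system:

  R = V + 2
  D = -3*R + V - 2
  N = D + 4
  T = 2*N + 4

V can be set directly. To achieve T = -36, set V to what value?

V = 8

Substituting into the D equation gives D = -2*V - 8.
This gives N = -2*V - 4.
Substituting into the T equation gives T = -4*V - 4.
Solve -4*V - 4 = -36: V = (-36 + 4) / -4 = 8.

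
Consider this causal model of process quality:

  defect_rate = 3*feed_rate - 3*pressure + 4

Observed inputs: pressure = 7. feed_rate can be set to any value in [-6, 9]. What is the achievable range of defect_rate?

-35 to 10

Substituting into the defect_rate equation gives defect_rate = 3*feed_rate - 17.
Linear in feed_rate, so extremes are at the endpoints: feed_rate = -6 gives defect_rate = -35; feed_rate = 9 gives defect_rate = 10.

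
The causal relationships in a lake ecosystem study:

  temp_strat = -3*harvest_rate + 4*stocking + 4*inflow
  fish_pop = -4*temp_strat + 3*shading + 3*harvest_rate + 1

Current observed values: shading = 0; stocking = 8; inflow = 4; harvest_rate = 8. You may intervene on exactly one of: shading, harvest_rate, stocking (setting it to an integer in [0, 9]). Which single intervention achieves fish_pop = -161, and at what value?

set harvest_rate = 2

Intervening on shading: fish_pop = 3*shading - 71. Reaching -161 requires shading = -30, outside [0, 9].
Intervening on harvest_rate: with other inputs at their observed values, fish_pop = 15*harvest_rate - 191. Solving for -161 gives harvest_rate = 2, within [0, 9].
Intervening on stocking: fish_pop = -16*stocking + 57. Reaching -161 requires stocking = 109/8, not an integer.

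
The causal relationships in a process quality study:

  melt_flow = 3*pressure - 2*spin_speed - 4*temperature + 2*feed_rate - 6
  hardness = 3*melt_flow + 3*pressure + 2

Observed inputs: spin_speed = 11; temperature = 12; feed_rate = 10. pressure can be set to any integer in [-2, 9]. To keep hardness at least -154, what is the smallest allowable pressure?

Substituting into the melt_flow equation gives melt_flow = 3*pressure - 56.
Substituting into the hardness equation gives hardness = 12*pressure - 166.
Require 12*pressure - 166 ≥ -154, so pressure ≥ 1.
The smallest integer in [-2, 9] satisfying this is 1.

pressure = 1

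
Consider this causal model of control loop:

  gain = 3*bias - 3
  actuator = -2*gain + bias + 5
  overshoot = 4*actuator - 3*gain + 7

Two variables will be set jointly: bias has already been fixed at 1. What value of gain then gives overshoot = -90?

gain = 11

With bias held at 1:
Intervening on gain fixes its value directly, overriding its dependence on bias.
Substituting into the actuator equation gives actuator = -2*gain + 6.
This gives overshoot = -11*gain + 31.
Solve -11*gain + 31 = -90: gain = (-90 - 31) / -11 = 11.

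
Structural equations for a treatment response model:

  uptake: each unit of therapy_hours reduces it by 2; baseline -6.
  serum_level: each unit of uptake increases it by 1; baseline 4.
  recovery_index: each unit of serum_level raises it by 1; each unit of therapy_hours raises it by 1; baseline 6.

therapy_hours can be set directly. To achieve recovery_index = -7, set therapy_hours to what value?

therapy_hours = 11

Substituting into the serum_level equation gives serum_level = -2*therapy_hours - 2.
This gives recovery_index = -therapy_hours + 4.
Solve -therapy_hours + 4 = -7: therapy_hours = (-7 - 4) / -1 = 11.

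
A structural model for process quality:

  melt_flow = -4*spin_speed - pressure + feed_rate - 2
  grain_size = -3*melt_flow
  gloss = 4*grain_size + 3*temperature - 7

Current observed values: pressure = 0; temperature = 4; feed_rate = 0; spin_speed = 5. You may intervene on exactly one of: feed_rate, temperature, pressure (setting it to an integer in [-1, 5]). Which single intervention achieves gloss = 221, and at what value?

set feed_rate = 4

Intervening on feed_rate: with other inputs at their observed values, gloss = -12*feed_rate + 269. Solving for 221 gives feed_rate = 4, within [-1, 5].
Intervening on temperature: gloss = 3*temperature + 257. Reaching 221 requires temperature = -12, outside [-1, 5].
Intervening on pressure: gloss = 12*pressure + 269. Reaching 221 requires pressure = -4, outside [-1, 5].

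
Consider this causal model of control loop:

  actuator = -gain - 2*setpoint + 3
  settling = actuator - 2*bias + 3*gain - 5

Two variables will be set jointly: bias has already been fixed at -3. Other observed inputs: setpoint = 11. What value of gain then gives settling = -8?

With bias held at -3:
Substituting into the actuator equation gives actuator = -gain - 19.
Substituting into the settling equation gives settling = 2*gain - 18.
Solve 2*gain - 18 = -8: gain = (-8 + 18) / 2 = 5.

gain = 5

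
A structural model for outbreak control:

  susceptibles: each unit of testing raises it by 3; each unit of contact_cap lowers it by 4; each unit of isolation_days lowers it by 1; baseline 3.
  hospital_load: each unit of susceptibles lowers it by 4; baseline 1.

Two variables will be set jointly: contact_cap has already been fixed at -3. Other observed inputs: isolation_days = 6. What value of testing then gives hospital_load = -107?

testing = 6

With contact_cap held at -3:
Substituting into the susceptibles equation gives susceptibles = 3*testing + 9.
This gives hospital_load = -12*testing - 35.
Solve -12*testing - 35 = -107: testing = (-107 + 35) / -12 = 6.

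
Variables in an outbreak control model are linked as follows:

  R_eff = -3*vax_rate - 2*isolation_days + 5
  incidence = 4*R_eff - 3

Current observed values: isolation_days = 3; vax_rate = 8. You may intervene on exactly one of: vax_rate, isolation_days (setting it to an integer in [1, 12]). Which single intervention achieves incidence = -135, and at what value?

set isolation_days = 7

Intervening on vax_rate: incidence = -12*vax_rate - 7. Reaching -135 requires vax_rate = 32/3, not an integer.
Intervening on isolation_days: with other inputs at their observed values, incidence = -8*isolation_days - 79. Solving for -135 gives isolation_days = 7, within [1, 12].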